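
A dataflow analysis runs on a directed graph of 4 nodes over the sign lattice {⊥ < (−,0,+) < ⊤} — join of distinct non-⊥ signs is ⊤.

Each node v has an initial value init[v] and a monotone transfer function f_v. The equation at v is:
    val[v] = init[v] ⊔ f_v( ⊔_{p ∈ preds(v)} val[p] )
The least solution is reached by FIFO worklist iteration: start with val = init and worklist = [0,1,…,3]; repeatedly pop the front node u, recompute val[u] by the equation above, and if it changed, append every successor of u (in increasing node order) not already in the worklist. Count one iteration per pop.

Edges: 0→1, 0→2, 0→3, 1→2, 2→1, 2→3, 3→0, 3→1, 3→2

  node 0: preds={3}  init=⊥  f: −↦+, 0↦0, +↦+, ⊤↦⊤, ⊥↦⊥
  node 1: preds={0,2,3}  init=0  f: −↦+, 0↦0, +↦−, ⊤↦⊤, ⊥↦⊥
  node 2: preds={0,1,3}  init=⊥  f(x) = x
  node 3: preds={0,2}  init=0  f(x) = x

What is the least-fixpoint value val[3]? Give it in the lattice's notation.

0

Worklist (5 pops):
  #1 pop 0: in=0 → 0 (was ⊥); enqueue []
  #2 pop 1: in=0 → 0 (no change)
  #3 pop 2: in=0 → 0 (was ⊥); enqueue [1]
  #4 pop 3: in=0 → 0 (no change)
  #5 pop 1: in=0 → 0 (no change)

Fixpoint:
  val[0] = 0
  val[1] = 0
  val[2] = 0
  val[3] = 0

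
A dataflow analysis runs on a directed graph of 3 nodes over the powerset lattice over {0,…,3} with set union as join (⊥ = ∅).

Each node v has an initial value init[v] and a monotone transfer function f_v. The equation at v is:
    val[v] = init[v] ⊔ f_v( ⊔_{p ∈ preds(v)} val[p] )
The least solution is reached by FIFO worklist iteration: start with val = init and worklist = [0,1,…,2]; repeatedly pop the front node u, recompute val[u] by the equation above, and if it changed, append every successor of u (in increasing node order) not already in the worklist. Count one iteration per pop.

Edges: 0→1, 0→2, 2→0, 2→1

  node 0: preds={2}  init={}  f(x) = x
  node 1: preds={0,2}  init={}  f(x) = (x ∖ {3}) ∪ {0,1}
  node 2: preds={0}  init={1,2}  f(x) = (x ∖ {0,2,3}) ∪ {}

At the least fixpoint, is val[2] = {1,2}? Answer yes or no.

yes

Worklist (3 pops):
  #1 pop 0: in={1,2} → {1,2} (was {}); enqueue []
  #2 pop 1: in={1,2} → {0,1,2} (was {}); enqueue []
  #3 pop 2: in={1,2} → {1,2} (no change)

Fixpoint:
  val[0] = {1,2}
  val[1] = {0,1,2}
  val[2] = {1,2}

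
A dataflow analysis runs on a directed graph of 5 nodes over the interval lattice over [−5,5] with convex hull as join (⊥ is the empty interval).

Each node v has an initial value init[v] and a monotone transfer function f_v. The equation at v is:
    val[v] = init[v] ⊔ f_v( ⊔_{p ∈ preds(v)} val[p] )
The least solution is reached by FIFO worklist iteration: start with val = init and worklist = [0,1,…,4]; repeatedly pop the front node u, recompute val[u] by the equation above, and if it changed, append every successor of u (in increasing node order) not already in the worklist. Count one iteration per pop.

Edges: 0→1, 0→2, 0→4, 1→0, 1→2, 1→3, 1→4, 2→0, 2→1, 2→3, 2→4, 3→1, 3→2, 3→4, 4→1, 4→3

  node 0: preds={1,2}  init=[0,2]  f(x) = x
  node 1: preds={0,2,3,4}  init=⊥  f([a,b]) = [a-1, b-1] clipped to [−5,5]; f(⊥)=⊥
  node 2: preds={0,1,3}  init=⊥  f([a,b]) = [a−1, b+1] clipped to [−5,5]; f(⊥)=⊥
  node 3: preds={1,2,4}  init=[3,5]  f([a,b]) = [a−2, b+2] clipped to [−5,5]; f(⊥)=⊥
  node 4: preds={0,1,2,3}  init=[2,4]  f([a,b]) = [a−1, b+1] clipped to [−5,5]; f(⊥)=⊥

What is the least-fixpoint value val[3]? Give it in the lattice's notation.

Worklist (14 pops):
  #1 pop 0: in=⊥ → [0,2] (no change)
  #2 pop 1: in=[0,5] → [-1,4] (was ⊥); enqueue [0]
  #3 pop 2: in=[-1,5] → [-2,5] (was ⊥); enqueue [1]
  #4 pop 3: in=[-2,5] → [-4,5] (was [3,5]); enqueue [2]
  #5 pop 4: in=[-4,5] → [-5,5] (was [2,4]); enqueue [3]
  #6 pop 0: in=[-2,5] → [-2,5] (was [0,2]); enqueue [4]
  #7 pop 1: in=[-5,5] → [-5,4] (was [-1,4]); enqueue [0]
  #8 pop 2: in=[-5,5] → [-5,5] (was [-2,5]); enqueue [1]
  #9 pop 3: in=[-5,5] → [-5,5] (was [-4,5]); enqueue [2]
  #10 pop 4: in=[-5,5] → [-5,5] (no change)
  #11 pop 0: in=[-5,5] → [-5,5] (was [-2,5]); enqueue [4]
  #12 pop 1: in=[-5,5] → [-5,4] (no change)
  #13 pop 2: in=[-5,5] → [-5,5] (no change)
  #14 pop 4: in=[-5,5] → [-5,5] (no change)

Fixpoint:
  val[0] = [-5,5]
  val[1] = [-5,4]
  val[2] = [-5,5]
  val[3] = [-5,5]
  val[4] = [-5,5]

[-5,5]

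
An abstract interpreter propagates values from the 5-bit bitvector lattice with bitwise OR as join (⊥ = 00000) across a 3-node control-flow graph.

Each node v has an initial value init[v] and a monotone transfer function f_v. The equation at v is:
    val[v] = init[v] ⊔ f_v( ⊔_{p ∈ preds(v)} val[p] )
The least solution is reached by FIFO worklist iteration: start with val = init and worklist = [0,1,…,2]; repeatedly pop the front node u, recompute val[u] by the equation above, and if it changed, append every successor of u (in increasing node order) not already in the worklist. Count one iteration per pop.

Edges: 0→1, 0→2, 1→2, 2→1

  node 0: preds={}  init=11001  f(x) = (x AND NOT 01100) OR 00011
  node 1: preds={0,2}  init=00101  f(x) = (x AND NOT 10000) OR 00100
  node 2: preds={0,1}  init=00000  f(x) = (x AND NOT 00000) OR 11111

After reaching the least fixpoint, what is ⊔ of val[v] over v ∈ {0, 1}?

11111

Trace (4 dequeues):
  [1] u=0 | in 00000 | out 11011 | prev 11001 | push {}
  [2] u=1 | in 11011 | out 01111 | prev 00101 | push {}
  [3] u=2 | in 11111 | out 11111 | prev 00000 | push {1}
  [4] u=1 | in 11111 | out 01111 | ==

Converged values:
  [0] 11011
  [1] 01111
  [2] 11111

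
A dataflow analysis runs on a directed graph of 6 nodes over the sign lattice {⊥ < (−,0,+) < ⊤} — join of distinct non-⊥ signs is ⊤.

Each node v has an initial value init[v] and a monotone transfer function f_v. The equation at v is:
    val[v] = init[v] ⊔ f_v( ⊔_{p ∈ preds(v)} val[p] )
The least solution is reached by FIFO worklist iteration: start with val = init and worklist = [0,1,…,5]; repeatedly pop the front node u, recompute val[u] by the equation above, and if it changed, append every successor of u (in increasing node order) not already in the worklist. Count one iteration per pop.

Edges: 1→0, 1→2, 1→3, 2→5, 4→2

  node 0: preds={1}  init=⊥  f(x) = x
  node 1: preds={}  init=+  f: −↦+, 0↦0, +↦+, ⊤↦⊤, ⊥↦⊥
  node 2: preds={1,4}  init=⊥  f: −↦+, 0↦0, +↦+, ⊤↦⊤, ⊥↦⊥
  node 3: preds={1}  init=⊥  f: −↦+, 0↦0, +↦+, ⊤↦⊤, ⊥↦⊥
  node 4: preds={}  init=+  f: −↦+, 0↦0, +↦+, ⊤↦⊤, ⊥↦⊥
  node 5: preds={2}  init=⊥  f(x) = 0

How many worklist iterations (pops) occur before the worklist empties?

6

Iteration log — 6 steps:
  step 1. node 0  ⊔preds=+  new=+  old=⊥  +wl: 
  step 2. node 1  ⊔preds=⊥  new=+  stable
  step 3. node 2  ⊔preds=+  new=+  old=⊥  +wl: 
  step 4. node 3  ⊔preds=+  new=+  old=⊥  +wl: 
  step 5. node 4  ⊔preds=⊥  new=+  stable
  step 6. node 5  ⊔preds=+  new=0  old=⊥  +wl: 

Least fixpoint reached:
  node 0: +
  node 1: +
  node 2: +
  node 3: +
  node 4: +
  node 5: 0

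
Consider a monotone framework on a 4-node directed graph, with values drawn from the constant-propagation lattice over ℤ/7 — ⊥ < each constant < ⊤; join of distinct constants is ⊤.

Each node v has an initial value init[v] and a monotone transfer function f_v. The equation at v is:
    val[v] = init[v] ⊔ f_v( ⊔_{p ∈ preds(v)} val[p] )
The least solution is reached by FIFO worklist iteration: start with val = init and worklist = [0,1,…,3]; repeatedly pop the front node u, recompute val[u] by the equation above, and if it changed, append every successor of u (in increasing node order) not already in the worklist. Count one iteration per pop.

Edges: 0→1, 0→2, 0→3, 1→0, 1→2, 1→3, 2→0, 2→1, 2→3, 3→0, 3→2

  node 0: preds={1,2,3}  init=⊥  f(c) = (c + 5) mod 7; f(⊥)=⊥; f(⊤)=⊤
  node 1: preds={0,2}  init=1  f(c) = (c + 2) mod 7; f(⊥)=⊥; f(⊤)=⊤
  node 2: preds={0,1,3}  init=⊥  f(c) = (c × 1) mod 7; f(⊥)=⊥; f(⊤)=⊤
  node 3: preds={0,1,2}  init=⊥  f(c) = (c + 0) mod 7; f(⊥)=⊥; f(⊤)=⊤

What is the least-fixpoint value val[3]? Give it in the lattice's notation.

Worklist (9 pops):
  #1 pop 0: in=1 → 6 (was ⊥); enqueue []
  #2 pop 1: in=6 → 1 (no change)
  #3 pop 2: in=⊤ → ⊤ (was ⊥); enqueue [0,1]
  #4 pop 3: in=⊤ → ⊤ (was ⊥); enqueue [2]
  #5 pop 0: in=⊤ → ⊤ (was 6); enqueue [3]
  #6 pop 1: in=⊤ → ⊤ (was 1); enqueue [0]
  #7 pop 2: in=⊤ → ⊤ (no change)
  #8 pop 3: in=⊤ → ⊤ (no change)
  #9 pop 0: in=⊤ → ⊤ (no change)

Fixpoint:
  val[0] = ⊤
  val[1] = ⊤
  val[2] = ⊤
  val[3] = ⊤

⊤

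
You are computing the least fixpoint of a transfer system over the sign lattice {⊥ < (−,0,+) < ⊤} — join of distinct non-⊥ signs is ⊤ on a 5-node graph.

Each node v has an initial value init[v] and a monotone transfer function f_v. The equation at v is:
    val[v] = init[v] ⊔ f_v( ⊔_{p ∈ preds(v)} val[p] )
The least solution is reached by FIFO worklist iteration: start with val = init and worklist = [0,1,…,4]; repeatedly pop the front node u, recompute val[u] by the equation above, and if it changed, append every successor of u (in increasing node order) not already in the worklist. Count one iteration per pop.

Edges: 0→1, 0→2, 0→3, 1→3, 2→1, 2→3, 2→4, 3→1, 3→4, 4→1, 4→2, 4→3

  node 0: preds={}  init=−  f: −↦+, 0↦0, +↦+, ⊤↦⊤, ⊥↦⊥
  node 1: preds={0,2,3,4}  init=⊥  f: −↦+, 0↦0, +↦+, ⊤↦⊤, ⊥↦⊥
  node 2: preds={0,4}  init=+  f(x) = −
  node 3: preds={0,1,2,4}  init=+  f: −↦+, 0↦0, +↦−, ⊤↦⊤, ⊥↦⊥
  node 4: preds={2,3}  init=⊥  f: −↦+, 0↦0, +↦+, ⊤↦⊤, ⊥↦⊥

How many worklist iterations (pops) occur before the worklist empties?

Worklist (8 pops):
  #1 pop 0: in=⊥ → − (no change)
  #2 pop 1: in=⊤ → ⊤ (was ⊥); enqueue []
  #3 pop 2: in=− → ⊤ (was +); enqueue [1]
  #4 pop 3: in=⊤ → ⊤ (was +); enqueue []
  #5 pop 4: in=⊤ → ⊤ (was ⊥); enqueue [2,3]
  #6 pop 1: in=⊤ → ⊤ (no change)
  #7 pop 2: in=⊤ → ⊤ (no change)
  #8 pop 3: in=⊤ → ⊤ (no change)

Fixpoint:
  val[0] = −
  val[1] = ⊤
  val[2] = ⊤
  val[3] = ⊤
  val[4] = ⊤

8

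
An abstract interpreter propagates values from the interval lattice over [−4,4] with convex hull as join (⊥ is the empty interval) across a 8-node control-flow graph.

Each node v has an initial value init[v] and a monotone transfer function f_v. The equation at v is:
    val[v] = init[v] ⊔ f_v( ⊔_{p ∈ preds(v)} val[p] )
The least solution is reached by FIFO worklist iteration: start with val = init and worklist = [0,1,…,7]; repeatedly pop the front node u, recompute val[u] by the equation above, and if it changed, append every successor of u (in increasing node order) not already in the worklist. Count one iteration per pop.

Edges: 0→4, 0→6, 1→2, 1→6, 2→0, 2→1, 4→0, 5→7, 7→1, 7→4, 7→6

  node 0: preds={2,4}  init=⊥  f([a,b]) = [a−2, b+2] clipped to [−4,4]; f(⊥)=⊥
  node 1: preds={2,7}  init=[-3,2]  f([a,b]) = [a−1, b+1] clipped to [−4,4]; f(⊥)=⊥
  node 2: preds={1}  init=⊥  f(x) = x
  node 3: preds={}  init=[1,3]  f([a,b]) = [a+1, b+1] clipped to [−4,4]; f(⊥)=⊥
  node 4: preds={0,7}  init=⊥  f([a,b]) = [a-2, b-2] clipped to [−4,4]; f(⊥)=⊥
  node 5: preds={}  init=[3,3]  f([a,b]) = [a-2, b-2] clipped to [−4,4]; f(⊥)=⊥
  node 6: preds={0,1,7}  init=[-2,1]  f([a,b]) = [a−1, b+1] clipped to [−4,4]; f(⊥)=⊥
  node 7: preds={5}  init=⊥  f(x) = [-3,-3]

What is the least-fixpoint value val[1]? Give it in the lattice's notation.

Iteration log — 19 steps:
  step 1. node 0  ⊔preds=⊥  new=⊥  stable
  step 2. node 1  ⊔preds=⊥  new=[-3,2]  stable
  step 3. node 2  ⊔preds=[-3,2]  new=[-3,2]  old=⊥  +wl: 0,1
  step 4. node 3  ⊔preds=⊥  new=[1,3]  stable
  step 5. node 4  ⊔preds=⊥  new=⊥  stable
  step 6. node 5  ⊔preds=⊥  new=[3,3]  stable
  step 7. node 6  ⊔preds=[-3,2]  new=[-4,3]  old=[-2,1]  +wl: 
  step 8. node 7  ⊔preds=[3,3]  new=[-3,-3]  old=⊥  +wl: 4,6
  step 9. node 0  ⊔preds=[-3,2]  new=[-4,4]  old=⊥  +wl: 
  step 10. node 1  ⊔preds=[-3,2]  new=[-4,3]  old=[-3,2]  +wl: 2
  step 11. node 4  ⊔preds=[-4,4]  new=[-4,2]  old=⊥  +wl: 0
  step 12. node 6  ⊔preds=[-4,4]  new=[-4,4]  old=[-4,3]  +wl: 
  step 13. node 2  ⊔preds=[-4,3]  new=[-4,3]  old=[-3,2]  +wl: 1
  step 14. node 0  ⊔preds=[-4,3]  new=[-4,4]  stable
  step 15. node 1  ⊔preds=[-4,3]  new=[-4,4]  old=[-4,3]  +wl: 2,6
  step 16. node 2  ⊔preds=[-4,4]  new=[-4,4]  old=[-4,3]  +wl: 0,1
  step 17. node 6  ⊔preds=[-4,4]  new=[-4,4]  stable
  step 18. node 0  ⊔preds=[-4,4]  new=[-4,4]  stable
  step 19. node 1  ⊔preds=[-4,4]  new=[-4,4]  stable

Least fixpoint reached:
  node 0: [-4,4]
  node 1: [-4,4]
  node 2: [-4,4]
  node 3: [1,3]
  node 4: [-4,2]
  node 5: [3,3]
  node 6: [-4,4]
  node 7: [-3,-3]

[-4,4]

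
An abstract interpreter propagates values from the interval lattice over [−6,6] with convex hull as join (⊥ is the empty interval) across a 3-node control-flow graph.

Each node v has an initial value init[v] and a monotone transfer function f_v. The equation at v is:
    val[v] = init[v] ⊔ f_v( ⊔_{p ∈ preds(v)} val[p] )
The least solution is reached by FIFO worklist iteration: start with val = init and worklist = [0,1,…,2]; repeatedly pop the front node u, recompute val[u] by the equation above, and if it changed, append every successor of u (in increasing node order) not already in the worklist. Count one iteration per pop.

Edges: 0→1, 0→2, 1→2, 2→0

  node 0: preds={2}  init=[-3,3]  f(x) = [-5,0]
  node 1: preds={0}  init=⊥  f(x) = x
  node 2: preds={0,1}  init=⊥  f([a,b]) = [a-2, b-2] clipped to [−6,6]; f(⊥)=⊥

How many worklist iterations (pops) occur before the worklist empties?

4

Worklist (4 pops):
  #1 pop 0: in=⊥ → [-5,3] (was [-3,3]); enqueue []
  #2 pop 1: in=[-5,3] → [-5,3] (was ⊥); enqueue []
  #3 pop 2: in=[-5,3] → [-6,1] (was ⊥); enqueue [0]
  #4 pop 0: in=[-6,1] → [-5,3] (no change)

Fixpoint:
  val[0] = [-5,3]
  val[1] = [-5,3]
  val[2] = [-6,1]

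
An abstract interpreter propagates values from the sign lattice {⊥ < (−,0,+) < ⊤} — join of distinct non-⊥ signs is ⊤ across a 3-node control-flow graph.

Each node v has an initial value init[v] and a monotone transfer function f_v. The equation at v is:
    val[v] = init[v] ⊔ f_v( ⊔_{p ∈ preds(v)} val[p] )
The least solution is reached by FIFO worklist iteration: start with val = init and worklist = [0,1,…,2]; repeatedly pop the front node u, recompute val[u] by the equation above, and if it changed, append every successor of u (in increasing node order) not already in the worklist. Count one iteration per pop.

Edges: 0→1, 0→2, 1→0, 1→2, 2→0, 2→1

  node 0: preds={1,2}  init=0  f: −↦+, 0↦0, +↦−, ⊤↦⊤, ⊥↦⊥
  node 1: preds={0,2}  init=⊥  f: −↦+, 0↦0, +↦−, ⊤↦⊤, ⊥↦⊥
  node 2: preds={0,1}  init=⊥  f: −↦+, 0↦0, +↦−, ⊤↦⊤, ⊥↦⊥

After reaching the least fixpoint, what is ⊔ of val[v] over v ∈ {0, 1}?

Iteration log — 5 steps:
  step 1. node 0  ⊔preds=⊥  new=0  stable
  step 2. node 1  ⊔preds=0  new=0  old=⊥  +wl: 0
  step 3. node 2  ⊔preds=0  new=0  old=⊥  +wl: 1
  step 4. node 0  ⊔preds=0  new=0  stable
  step 5. node 1  ⊔preds=0  new=0  stable

Least fixpoint reached:
  node 0: 0
  node 1: 0
  node 2: 0

0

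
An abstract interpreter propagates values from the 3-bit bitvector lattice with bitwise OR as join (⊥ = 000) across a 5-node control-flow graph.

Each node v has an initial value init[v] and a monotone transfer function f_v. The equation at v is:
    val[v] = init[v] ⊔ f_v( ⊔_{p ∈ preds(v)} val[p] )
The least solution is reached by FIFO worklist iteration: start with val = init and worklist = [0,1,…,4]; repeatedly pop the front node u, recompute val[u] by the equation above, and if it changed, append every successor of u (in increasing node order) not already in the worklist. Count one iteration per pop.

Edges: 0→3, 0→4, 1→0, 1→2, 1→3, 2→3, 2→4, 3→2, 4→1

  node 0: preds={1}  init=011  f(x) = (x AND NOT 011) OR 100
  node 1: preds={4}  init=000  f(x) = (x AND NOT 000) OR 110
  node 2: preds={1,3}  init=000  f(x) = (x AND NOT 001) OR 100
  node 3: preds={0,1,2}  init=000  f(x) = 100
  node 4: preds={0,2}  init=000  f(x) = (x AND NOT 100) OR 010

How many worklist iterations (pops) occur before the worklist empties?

11

Iteration log — 11 steps:
  step 1. node 0  ⊔preds=000  new=111  old=011  +wl: 
  step 2. node 1  ⊔preds=000  new=110  old=000  +wl: 0
  step 3. node 2  ⊔preds=110  new=110  old=000  +wl: 
  step 4. node 3  ⊔preds=111  new=100  old=000  +wl: 2
  step 5. node 4  ⊔preds=111  new=011  old=000  +wl: 1
  step 6. node 0  ⊔preds=110  new=111  stable
  step 7. node 2  ⊔preds=110  new=110  stable
  step 8. node 1  ⊔preds=011  new=111  old=110  +wl: 0,2,3
  step 9. node 0  ⊔preds=111  new=111  stable
  step 10. node 2  ⊔preds=111  new=110  stable
  step 11. node 3  ⊔preds=111  new=100  stable

Least fixpoint reached:
  node 0: 111
  node 1: 111
  node 2: 110
  node 3: 100
  node 4: 011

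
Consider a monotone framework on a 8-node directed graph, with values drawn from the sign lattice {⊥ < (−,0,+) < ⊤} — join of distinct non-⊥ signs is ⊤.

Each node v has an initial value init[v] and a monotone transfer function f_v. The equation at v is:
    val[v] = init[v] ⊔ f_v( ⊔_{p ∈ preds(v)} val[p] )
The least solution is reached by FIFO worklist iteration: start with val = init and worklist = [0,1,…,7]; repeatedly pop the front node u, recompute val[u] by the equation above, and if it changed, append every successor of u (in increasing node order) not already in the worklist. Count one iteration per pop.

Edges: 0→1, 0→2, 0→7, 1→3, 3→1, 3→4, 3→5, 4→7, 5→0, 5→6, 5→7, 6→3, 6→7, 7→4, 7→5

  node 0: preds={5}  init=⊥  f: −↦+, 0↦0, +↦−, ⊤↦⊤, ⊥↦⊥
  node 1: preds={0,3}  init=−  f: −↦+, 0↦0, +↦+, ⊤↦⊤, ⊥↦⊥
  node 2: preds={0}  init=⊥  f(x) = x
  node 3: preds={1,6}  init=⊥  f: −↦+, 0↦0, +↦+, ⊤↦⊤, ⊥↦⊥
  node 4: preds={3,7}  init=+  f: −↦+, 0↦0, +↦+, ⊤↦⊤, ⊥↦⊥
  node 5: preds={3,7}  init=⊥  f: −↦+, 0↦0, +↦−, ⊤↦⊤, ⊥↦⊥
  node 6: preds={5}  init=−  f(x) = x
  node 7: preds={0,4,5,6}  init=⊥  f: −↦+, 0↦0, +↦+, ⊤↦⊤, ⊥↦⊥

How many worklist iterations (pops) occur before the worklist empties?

Trace (24 dequeues):
  [1] u=0 | in ⊥ | out ⊥ | ==
  [2] u=1 | in ⊥ | out − | ==
  [3] u=2 | in ⊥ | out ⊥ | ==
  [4] u=3 | in − | out + | prev ⊥ | push {1}
  [5] u=4 | in + | out + | ==
  [6] u=5 | in + | out − | prev ⊥ | push {0}
  [7] u=6 | in − | out − | ==
  [8] u=7 | in ⊤ | out ⊤ | prev ⊥ | push {4,5}
  [9] u=1 | in + | out ⊤ | prev − | push {3}
  [10] u=0 | in − | out + | prev ⊥ | push {1,2,7}
  [11] u=4 | in ⊤ | out ⊤ | prev + | push {}
  [12] u=5 | in ⊤ | out ⊤ | prev − | push {0,6}
  [13] u=3 | in ⊤ | out ⊤ | prev + | push {4,5}
  [14] u=1 | in ⊤ | out ⊤ | ==
  [15] u=2 | in + | out + | prev ⊥ | push {}
  [16] u=7 | in ⊤ | out ⊤ | ==
  [17] u=0 | in ⊤ | out ⊤ | prev + | push {1,2,7}
  [18] u=6 | in ⊤ | out ⊤ | prev − | push {3}
  [19] u=4 | in ⊤ | out ⊤ | ==
  [20] u=5 | in ⊤ | out ⊤ | ==
  [21] u=1 | in ⊤ | out ⊤ | ==
  [22] u=2 | in ⊤ | out ⊤ | prev + | push {}
  [23] u=7 | in ⊤ | out ⊤ | ==
  [24] u=3 | in ⊤ | out ⊤ | ==

Converged values:
  [0] ⊤
  [1] ⊤
  [2] ⊤
  [3] ⊤
  [4] ⊤
  [5] ⊤
  [6] ⊤
  [7] ⊤

24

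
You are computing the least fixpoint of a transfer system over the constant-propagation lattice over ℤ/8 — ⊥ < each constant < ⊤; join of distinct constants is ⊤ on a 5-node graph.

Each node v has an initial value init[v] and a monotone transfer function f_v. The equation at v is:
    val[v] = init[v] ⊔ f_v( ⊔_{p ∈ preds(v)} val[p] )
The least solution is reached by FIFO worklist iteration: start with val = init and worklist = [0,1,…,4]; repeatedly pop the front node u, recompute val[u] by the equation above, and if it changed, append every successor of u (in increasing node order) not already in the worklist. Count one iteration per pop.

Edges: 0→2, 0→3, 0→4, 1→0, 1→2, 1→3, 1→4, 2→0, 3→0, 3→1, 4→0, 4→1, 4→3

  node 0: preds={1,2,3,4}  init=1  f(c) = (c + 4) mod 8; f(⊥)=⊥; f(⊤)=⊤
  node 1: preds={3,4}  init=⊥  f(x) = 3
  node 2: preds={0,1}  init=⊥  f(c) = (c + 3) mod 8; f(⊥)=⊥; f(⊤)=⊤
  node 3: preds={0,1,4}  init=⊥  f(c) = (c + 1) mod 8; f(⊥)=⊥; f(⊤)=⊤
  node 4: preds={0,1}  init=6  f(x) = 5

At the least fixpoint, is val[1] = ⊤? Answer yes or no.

Worklist (8 pops):
  #1 pop 0: in=6 → ⊤ (was 1); enqueue []
  #2 pop 1: in=6 → 3 (was ⊥); enqueue [0]
  #3 pop 2: in=⊤ → ⊤ (was ⊥); enqueue []
  #4 pop 3: in=⊤ → ⊤ (was ⊥); enqueue [1]
  #5 pop 4: in=⊤ → ⊤ (was 6); enqueue [3]
  #6 pop 0: in=⊤ → ⊤ (no change)
  #7 pop 1: in=⊤ → 3 (no change)
  #8 pop 3: in=⊤ → ⊤ (no change)

Fixpoint:
  val[0] = ⊤
  val[1] = 3
  val[2] = ⊤
  val[3] = ⊤
  val[4] = ⊤

no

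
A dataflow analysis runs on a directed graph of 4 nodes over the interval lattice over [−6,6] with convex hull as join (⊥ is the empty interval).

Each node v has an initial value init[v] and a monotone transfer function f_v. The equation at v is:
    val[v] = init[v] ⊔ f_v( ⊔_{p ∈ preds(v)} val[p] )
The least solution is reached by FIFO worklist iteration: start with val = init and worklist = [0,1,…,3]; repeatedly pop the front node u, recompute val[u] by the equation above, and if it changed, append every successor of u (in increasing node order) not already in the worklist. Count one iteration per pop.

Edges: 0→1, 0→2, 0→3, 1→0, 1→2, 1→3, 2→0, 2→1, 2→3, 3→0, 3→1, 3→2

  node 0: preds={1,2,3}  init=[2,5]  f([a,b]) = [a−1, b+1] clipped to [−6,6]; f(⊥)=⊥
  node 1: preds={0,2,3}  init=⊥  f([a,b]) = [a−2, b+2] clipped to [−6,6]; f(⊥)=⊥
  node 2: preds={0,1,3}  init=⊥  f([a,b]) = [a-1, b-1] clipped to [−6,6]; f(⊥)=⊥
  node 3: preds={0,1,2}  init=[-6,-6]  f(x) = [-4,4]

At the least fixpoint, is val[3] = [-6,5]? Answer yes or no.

no

Iteration log — 8 steps:
  step 1. node 0  ⊔preds=[-6,-6]  new=[-6,5]  old=[2,5]  +wl: 
  step 2. node 1  ⊔preds=[-6,5]  new=[-6,6]  old=⊥  +wl: 0
  step 3. node 2  ⊔preds=[-6,6]  new=[-6,5]  old=⊥  +wl: 1
  step 4. node 3  ⊔preds=[-6,6]  new=[-6,4]  old=[-6,-6]  +wl: 2
  step 5. node 0  ⊔preds=[-6,6]  new=[-6,6]  old=[-6,5]  +wl: 3
  step 6. node 1  ⊔preds=[-6,6]  new=[-6,6]  stable
  step 7. node 2  ⊔preds=[-6,6]  new=[-6,5]  stable
  step 8. node 3  ⊔preds=[-6,6]  new=[-6,4]  stable

Least fixpoint reached:
  node 0: [-6,6]
  node 1: [-6,6]
  node 2: [-6,5]
  node 3: [-6,4]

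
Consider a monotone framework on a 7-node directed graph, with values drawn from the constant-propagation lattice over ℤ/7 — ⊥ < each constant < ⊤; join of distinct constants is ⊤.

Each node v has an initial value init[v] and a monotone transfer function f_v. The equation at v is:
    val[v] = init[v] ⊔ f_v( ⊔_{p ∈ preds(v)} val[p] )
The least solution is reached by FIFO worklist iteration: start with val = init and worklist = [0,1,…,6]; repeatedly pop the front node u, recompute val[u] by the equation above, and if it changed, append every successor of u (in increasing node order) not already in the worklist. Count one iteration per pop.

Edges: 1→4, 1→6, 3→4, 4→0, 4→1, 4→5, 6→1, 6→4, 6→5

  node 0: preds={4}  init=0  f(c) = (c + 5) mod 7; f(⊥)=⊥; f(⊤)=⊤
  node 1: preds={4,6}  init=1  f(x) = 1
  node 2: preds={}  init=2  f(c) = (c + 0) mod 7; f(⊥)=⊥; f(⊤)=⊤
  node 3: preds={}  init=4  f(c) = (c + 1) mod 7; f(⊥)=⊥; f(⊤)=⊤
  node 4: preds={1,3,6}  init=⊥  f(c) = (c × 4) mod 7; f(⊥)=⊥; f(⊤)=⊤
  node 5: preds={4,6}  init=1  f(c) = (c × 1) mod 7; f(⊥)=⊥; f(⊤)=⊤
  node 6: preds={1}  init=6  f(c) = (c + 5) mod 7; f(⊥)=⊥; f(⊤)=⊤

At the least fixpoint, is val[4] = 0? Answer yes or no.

Iteration log — 9 steps:
  step 1. node 0  ⊔preds=⊥  new=0  stable
  step 2. node 1  ⊔preds=6  new=1  stable
  step 3. node 2  ⊔preds=⊥  new=2  stable
  step 4. node 3  ⊔preds=⊥  new=4  stable
  step 5. node 4  ⊔preds=⊤  new=⊤  old=⊥  +wl: 0,1
  step 6. node 5  ⊔preds=⊤  new=⊤  old=1  +wl: 
  step 7. node 6  ⊔preds=1  new=6  stable
  step 8. node 0  ⊔preds=⊤  new=⊤  old=0  +wl: 
  step 9. node 1  ⊔preds=⊤  new=1  stable

Least fixpoint reached:
  node 0: ⊤
  node 1: 1
  node 2: 2
  node 3: 4
  node 4: ⊤
  node 5: ⊤
  node 6: 6

no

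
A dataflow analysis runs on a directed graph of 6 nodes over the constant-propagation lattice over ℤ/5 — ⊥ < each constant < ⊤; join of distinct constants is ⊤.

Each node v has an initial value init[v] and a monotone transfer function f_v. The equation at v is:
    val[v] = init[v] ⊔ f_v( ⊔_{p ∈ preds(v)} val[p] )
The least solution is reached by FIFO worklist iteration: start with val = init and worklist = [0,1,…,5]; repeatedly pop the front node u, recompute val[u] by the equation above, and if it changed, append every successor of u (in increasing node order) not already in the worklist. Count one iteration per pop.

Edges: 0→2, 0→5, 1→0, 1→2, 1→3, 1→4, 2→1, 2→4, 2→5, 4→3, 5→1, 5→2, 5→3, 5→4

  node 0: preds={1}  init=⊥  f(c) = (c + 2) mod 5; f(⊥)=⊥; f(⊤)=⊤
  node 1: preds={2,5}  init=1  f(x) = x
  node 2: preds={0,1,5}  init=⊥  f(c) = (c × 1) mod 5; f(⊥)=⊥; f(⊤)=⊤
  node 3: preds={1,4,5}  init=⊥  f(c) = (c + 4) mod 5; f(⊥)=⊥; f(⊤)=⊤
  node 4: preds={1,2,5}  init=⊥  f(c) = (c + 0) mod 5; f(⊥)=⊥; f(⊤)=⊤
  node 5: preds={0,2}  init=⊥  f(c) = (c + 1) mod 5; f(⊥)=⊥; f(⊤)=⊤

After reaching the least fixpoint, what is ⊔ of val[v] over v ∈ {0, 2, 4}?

⊤

Worklist (13 pops):
  #1 pop 0: in=1 → 3 (was ⊥); enqueue []
  #2 pop 1: in=⊥ → 1 (no change)
  #3 pop 2: in=⊤ → ⊤ (was ⊥); enqueue [1]
  #4 pop 3: in=1 → 0 (was ⊥); enqueue []
  #5 pop 4: in=⊤ → ⊤ (was ⊥); enqueue [3]
  #6 pop 5: in=⊤ → ⊤ (was ⊥); enqueue [2,4]
  #7 pop 1: in=⊤ → ⊤ (was 1); enqueue [0]
  #8 pop 3: in=⊤ → ⊤ (was 0); enqueue []
  #9 pop 2: in=⊤ → ⊤ (no change)
  #10 pop 4: in=⊤ → ⊤ (no change)
  #11 pop 0: in=⊤ → ⊤ (was 3); enqueue [2,5]
  #12 pop 2: in=⊤ → ⊤ (no change)
  #13 pop 5: in=⊤ → ⊤ (no change)

Fixpoint:
  val[0] = ⊤
  val[1] = ⊤
  val[2] = ⊤
  val[3] = ⊤
  val[4] = ⊤
  val[5] = ⊤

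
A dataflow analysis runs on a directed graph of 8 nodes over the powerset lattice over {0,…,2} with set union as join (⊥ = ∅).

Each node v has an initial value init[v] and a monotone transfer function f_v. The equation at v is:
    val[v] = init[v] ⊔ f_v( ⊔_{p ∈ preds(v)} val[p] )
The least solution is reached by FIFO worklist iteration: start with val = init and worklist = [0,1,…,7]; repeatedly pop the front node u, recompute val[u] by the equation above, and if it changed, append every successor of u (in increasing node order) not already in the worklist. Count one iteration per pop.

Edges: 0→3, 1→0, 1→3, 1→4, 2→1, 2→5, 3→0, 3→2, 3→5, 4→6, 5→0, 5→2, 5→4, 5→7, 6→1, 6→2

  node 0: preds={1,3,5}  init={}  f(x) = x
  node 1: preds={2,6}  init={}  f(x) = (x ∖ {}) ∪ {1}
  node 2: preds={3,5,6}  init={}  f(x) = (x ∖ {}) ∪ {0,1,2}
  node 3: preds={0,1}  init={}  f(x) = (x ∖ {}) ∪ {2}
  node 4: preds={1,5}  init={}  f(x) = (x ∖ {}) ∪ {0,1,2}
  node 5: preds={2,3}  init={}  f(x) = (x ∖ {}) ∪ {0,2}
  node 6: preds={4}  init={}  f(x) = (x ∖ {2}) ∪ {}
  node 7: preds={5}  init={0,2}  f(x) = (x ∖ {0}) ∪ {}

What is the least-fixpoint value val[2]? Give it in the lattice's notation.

{0,1,2}

Iteration log — 16 steps:
  step 1. node 0  ⊔preds={}  new={}  stable
  step 2. node 1  ⊔preds={}  new={1}  old={}  +wl: 0
  step 3. node 2  ⊔preds={}  new={0,1,2}  old={}  +wl: 1
  step 4. node 3  ⊔preds={1}  new={1,2}  old={}  +wl: 2
  step 5. node 4  ⊔preds={1}  new={0,1,2}  old={}  +wl: 
  step 6. node 5  ⊔preds={0,1,2}  new={0,1,2}  old={}  +wl: 4
  step 7. node 6  ⊔preds={0,1,2}  new={0,1}  old={}  +wl: 
  step 8. node 7  ⊔preds={0,1,2}  new={0,1,2}  old={0,2}  +wl: 
  step 9. node 0  ⊔preds={0,1,2}  new={0,1,2}  old={}  +wl: 3
  step 10. node 1  ⊔preds={0,1,2}  new={0,1,2}  old={1}  +wl: 0
  step 11. node 2  ⊔preds={0,1,2}  new={0,1,2}  stable
  step 12. node 4  ⊔preds={0,1,2}  new={0,1,2}  stable
  step 13. node 3  ⊔preds={0,1,2}  new={0,1,2}  old={1,2}  +wl: 2,5
  step 14. node 0  ⊔preds={0,1,2}  new={0,1,2}  stable
  step 15. node 2  ⊔preds={0,1,2}  new={0,1,2}  stable
  step 16. node 5  ⊔preds={0,1,2}  new={0,1,2}  stable

Least fixpoint reached:
  node 0: {0,1,2}
  node 1: {0,1,2}
  node 2: {0,1,2}
  node 3: {0,1,2}
  node 4: {0,1,2}
  node 5: {0,1,2}
  node 6: {0,1}
  node 7: {0,1,2}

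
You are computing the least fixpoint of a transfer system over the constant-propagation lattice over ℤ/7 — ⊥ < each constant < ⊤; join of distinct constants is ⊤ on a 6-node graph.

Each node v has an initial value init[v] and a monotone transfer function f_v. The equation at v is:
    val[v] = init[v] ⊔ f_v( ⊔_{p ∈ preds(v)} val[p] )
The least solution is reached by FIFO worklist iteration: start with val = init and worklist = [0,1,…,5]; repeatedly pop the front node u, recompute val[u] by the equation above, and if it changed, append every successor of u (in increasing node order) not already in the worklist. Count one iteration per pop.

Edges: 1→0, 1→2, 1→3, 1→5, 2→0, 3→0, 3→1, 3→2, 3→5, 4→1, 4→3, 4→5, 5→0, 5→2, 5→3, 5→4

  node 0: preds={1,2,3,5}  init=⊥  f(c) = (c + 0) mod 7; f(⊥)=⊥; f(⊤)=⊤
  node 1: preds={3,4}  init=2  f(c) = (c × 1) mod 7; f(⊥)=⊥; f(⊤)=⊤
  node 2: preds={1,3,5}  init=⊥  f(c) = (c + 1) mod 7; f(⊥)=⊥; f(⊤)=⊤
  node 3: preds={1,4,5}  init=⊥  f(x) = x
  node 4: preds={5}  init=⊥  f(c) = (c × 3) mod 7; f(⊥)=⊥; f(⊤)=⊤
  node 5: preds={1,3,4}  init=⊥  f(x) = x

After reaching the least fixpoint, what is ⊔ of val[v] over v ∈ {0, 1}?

⊤

Worklist (23 pops):
  #1 pop 0: in=2 → 2 (was ⊥); enqueue []
  #2 pop 1: in=⊥ → 2 (no change)
  #3 pop 2: in=2 → 3 (was ⊥); enqueue [0]
  #4 pop 3: in=2 → 2 (was ⊥); enqueue [1,2]
  #5 pop 4: in=⊥ → ⊥ (no change)
  #6 pop 5: in=2 → 2 (was ⊥); enqueue [3,4]
  #7 pop 0: in=⊤ → ⊤ (was 2); enqueue []
  #8 pop 1: in=2 → 2 (no change)
  #9 pop 2: in=2 → 3 (no change)
  #10 pop 3: in=2 → 2 (no change)
  #11 pop 4: in=2 → 6 (was ⊥); enqueue [1,3,5]
  #12 pop 1: in=⊤ → ⊤ (was 2); enqueue [0,2]
  #13 pop 3: in=⊤ → ⊤ (was 2); enqueue [1]
  #14 pop 5: in=⊤ → ⊤ (was 2); enqueue [3,4]
  #15 pop 0: in=⊤ → ⊤ (no change)
  #16 pop 2: in=⊤ → ⊤ (was 3); enqueue [0]
  #17 pop 1: in=⊤ → ⊤ (no change)
  #18 pop 3: in=⊤ → ⊤ (no change)
  #19 pop 4: in=⊤ → ⊤ (was 6); enqueue [1,3,5]
  #20 pop 0: in=⊤ → ⊤ (no change)
  #21 pop 1: in=⊤ → ⊤ (no change)
  #22 pop 3: in=⊤ → ⊤ (no change)
  #23 pop 5: in=⊤ → ⊤ (no change)

Fixpoint:
  val[0] = ⊤
  val[1] = ⊤
  val[2] = ⊤
  val[3] = ⊤
  val[4] = ⊤
  val[5] = ⊤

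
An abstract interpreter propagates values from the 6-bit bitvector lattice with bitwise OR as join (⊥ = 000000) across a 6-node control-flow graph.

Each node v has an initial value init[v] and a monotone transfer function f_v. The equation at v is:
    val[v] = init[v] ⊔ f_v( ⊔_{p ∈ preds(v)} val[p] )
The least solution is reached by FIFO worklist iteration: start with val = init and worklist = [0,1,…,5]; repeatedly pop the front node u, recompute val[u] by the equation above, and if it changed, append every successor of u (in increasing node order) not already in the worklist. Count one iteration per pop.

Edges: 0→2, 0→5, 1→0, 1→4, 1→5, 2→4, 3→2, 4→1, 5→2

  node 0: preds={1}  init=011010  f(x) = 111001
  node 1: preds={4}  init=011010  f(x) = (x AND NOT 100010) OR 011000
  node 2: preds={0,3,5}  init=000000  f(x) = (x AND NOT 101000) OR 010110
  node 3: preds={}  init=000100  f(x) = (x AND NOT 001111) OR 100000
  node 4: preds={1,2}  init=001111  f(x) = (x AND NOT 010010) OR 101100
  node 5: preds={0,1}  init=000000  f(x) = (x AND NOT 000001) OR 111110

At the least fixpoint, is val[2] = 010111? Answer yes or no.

Worklist (9 pops):
  #1 pop 0: in=011010 → 111011 (was 011010); enqueue []
  #2 pop 1: in=001111 → 011111 (was 011010); enqueue [0]
  #3 pop 2: in=111111 → 010111 (was 000000); enqueue []
  #4 pop 3: in=000000 → 100100 (was 000100); enqueue [2]
  #5 pop 4: in=011111 → 101111 (was 001111); enqueue [1]
  #6 pop 5: in=111111 → 111110 (was 000000); enqueue []
  #7 pop 0: in=011111 → 111011 (no change)
  #8 pop 2: in=111111 → 010111 (no change)
  #9 pop 1: in=101111 → 011111 (no change)

Fixpoint:
  val[0] = 111011
  val[1] = 011111
  val[2] = 010111
  val[3] = 100100
  val[4] = 101111
  val[5] = 111110

yes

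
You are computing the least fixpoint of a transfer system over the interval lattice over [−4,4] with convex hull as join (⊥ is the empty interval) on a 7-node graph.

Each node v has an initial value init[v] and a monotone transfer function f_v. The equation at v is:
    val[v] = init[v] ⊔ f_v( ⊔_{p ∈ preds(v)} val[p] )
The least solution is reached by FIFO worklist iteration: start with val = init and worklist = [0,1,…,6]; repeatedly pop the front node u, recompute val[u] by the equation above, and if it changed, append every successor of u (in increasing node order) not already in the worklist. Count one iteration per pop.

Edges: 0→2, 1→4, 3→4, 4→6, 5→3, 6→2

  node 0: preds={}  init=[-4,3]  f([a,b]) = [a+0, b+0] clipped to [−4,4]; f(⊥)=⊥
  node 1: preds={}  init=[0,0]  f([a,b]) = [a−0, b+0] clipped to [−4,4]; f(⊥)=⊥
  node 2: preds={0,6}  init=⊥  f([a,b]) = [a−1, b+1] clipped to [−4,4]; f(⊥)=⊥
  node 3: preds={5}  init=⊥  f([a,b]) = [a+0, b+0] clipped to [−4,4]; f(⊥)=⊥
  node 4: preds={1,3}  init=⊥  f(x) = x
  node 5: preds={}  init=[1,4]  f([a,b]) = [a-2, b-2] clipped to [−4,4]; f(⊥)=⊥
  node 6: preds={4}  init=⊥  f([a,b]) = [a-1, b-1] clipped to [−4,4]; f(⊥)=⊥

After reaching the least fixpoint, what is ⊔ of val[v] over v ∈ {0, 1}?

Worklist (8 pops):
  #1 pop 0: in=⊥ → [-4,3] (no change)
  #2 pop 1: in=⊥ → [0,0] (no change)
  #3 pop 2: in=[-4,3] → [-4,4] (was ⊥); enqueue []
  #4 pop 3: in=[1,4] → [1,4] (was ⊥); enqueue []
  #5 pop 4: in=[0,4] → [0,4] (was ⊥); enqueue []
  #6 pop 5: in=⊥ → [1,4] (no change)
  #7 pop 6: in=[0,4] → [-1,3] (was ⊥); enqueue [2]
  #8 pop 2: in=[-4,3] → [-4,4] (no change)

Fixpoint:
  val[0] = [-4,3]
  val[1] = [0,0]
  val[2] = [-4,4]
  val[3] = [1,4]
  val[4] = [0,4]
  val[5] = [1,4]
  val[6] = [-1,3]

[-4,3]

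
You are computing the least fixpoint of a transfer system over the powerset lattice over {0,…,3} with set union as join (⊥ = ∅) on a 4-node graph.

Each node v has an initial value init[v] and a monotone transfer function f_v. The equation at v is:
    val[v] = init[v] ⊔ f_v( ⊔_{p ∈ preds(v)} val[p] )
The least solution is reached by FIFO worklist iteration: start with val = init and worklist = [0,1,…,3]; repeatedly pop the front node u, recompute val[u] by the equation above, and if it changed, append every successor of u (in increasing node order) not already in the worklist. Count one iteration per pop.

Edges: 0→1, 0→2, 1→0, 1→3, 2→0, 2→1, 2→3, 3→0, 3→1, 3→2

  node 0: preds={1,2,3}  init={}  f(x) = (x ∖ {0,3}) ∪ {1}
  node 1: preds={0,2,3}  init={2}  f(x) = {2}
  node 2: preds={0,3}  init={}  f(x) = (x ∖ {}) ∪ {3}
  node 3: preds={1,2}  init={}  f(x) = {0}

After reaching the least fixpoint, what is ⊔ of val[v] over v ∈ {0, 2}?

{0,1,2,3}

Iteration log — 10 steps:
  step 1. node 0  ⊔preds={2}  new={1,2}  old={}  +wl: 
  step 2. node 1  ⊔preds={1,2}  new={2}  stable
  step 3. node 2  ⊔preds={1,2}  new={1,2,3}  old={}  +wl: 0,1
  step 4. node 3  ⊔preds={1,2,3}  new={0}  old={}  +wl: 2
  step 5. node 0  ⊔preds={0,1,2,3}  new={1,2}  stable
  step 6. node 1  ⊔preds={0,1,2,3}  new={2}  stable
  step 7. node 2  ⊔preds={0,1,2}  new={0,1,2,3}  old={1,2,3}  +wl: 0,1,3
  step 8. node 0  ⊔preds={0,1,2,3}  new={1,2}  stable
  step 9. node 1  ⊔preds={0,1,2,3}  new={2}  stable
  step 10. node 3  ⊔preds={0,1,2,3}  new={0}  stable

Least fixpoint reached:
  node 0: {1,2}
  node 1: {2}
  node 2: {0,1,2,3}
  node 3: {0}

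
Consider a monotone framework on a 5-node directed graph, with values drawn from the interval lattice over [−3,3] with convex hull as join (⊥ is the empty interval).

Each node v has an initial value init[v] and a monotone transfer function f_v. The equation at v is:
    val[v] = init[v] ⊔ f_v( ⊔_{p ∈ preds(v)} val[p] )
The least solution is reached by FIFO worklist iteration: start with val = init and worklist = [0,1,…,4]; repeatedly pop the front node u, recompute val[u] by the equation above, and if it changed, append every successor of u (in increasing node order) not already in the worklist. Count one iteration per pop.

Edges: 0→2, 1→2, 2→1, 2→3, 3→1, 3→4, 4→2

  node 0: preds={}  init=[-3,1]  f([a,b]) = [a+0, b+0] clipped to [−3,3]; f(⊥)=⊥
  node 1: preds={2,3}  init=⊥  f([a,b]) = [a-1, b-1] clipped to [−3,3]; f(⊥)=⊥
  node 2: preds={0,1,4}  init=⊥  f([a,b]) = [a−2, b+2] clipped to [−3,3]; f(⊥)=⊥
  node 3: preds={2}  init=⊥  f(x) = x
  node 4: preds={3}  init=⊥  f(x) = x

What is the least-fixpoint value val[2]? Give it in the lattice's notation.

Worklist (7 pops):
  #1 pop 0: in=⊥ → [-3,1] (no change)
  #2 pop 1: in=⊥ → ⊥ (no change)
  #3 pop 2: in=[-3,1] → [-3,3] (was ⊥); enqueue [1]
  #4 pop 3: in=[-3,3] → [-3,3] (was ⊥); enqueue []
  #5 pop 4: in=[-3,3] → [-3,3] (was ⊥); enqueue [2]
  #6 pop 1: in=[-3,3] → [-3,2] (was ⊥); enqueue []
  #7 pop 2: in=[-3,3] → [-3,3] (no change)

Fixpoint:
  val[0] = [-3,1]
  val[1] = [-3,2]
  val[2] = [-3,3]
  val[3] = [-3,3]
  val[4] = [-3,3]

[-3,3]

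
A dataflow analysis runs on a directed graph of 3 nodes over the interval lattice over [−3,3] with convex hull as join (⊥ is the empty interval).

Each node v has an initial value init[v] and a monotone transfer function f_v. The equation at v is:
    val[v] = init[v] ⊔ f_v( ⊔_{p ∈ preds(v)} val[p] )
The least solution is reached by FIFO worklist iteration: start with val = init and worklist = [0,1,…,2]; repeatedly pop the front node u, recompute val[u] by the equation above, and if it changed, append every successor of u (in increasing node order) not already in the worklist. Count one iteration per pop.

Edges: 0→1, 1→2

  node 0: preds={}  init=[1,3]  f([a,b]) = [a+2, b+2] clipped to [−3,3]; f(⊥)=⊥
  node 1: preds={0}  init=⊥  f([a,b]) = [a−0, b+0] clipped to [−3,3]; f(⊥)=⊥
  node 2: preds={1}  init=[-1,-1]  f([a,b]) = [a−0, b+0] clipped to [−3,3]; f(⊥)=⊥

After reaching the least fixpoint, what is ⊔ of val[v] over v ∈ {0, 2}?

Iteration log — 3 steps:
  step 1. node 0  ⊔preds=⊥  new=[1,3]  stable
  step 2. node 1  ⊔preds=[1,3]  new=[1,3]  old=⊥  +wl: 
  step 3. node 2  ⊔preds=[1,3]  new=[-1,3]  old=[-1,-1]  +wl: 

Least fixpoint reached:
  node 0: [1,3]
  node 1: [1,3]
  node 2: [-1,3]

[-1,3]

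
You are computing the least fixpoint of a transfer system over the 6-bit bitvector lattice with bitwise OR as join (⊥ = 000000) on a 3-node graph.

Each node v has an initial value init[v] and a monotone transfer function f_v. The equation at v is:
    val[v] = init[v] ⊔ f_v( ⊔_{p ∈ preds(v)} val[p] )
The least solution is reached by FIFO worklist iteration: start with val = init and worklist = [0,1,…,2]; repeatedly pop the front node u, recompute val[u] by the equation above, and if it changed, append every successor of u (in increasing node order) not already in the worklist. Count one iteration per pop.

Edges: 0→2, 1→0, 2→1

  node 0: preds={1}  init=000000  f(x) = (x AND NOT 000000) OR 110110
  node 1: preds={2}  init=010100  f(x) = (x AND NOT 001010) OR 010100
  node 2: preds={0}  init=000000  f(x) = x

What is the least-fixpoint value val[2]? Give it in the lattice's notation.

Iteration log — 5 steps:
  step 1. node 0  ⊔preds=010100  new=110110  old=000000  +wl: 
  step 2. node 1  ⊔preds=000000  new=010100  stable
  step 3. node 2  ⊔preds=110110  new=110110  old=000000  +wl: 1
  step 4. node 1  ⊔preds=110110  new=110100  old=010100  +wl: 0
  step 5. node 0  ⊔preds=110100  new=110110  stable

Least fixpoint reached:
  node 0: 110110
  node 1: 110100
  node 2: 110110

110110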